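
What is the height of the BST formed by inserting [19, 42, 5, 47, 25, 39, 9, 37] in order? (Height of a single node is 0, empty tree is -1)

Insertion order: [19, 42, 5, 47, 25, 39, 9, 37]
Tree (level-order array): [19, 5, 42, None, 9, 25, 47, None, None, None, 39, None, None, 37]
Compute height bottom-up (empty subtree = -1):
  height(9) = 1 + max(-1, -1) = 0
  height(5) = 1 + max(-1, 0) = 1
  height(37) = 1 + max(-1, -1) = 0
  height(39) = 1 + max(0, -1) = 1
  height(25) = 1 + max(-1, 1) = 2
  height(47) = 1 + max(-1, -1) = 0
  height(42) = 1 + max(2, 0) = 3
  height(19) = 1 + max(1, 3) = 4
Height = 4


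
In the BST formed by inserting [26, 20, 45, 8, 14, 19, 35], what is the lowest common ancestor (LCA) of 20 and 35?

Tree insertion order: [26, 20, 45, 8, 14, 19, 35]
Tree (level-order array): [26, 20, 45, 8, None, 35, None, None, 14, None, None, None, 19]
In a BST, the LCA of p=20, q=35 is the first node v on the
root-to-leaf path with p <= v <= q (go left if both < v, right if both > v).
Walk from root:
  at 26: 20 <= 26 <= 35, this is the LCA
LCA = 26


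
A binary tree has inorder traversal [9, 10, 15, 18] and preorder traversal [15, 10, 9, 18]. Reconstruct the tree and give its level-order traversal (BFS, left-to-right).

Inorder:  [9, 10, 15, 18]
Preorder: [15, 10, 9, 18]
Algorithm: preorder visits root first, so consume preorder in order;
for each root, split the current inorder slice at that value into
left-subtree inorder and right-subtree inorder, then recurse.
Recursive splits:
  root=15; inorder splits into left=[9, 10], right=[18]
  root=10; inorder splits into left=[9], right=[]
  root=9; inorder splits into left=[], right=[]
  root=18; inorder splits into left=[], right=[]
Reconstructed level-order: [15, 10, 18, 9]


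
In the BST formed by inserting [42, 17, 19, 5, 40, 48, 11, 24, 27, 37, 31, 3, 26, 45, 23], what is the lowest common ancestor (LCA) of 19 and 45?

Tree insertion order: [42, 17, 19, 5, 40, 48, 11, 24, 27, 37, 31, 3, 26, 45, 23]
Tree (level-order array): [42, 17, 48, 5, 19, 45, None, 3, 11, None, 40, None, None, None, None, None, None, 24, None, 23, 27, None, None, 26, 37, None, None, 31]
In a BST, the LCA of p=19, q=45 is the first node v on the
root-to-leaf path with p <= v <= q (go left if both < v, right if both > v).
Walk from root:
  at 42: 19 <= 42 <= 45, this is the LCA
LCA = 42


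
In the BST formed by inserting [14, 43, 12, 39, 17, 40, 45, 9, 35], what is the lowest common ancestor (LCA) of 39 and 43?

Tree insertion order: [14, 43, 12, 39, 17, 40, 45, 9, 35]
Tree (level-order array): [14, 12, 43, 9, None, 39, 45, None, None, 17, 40, None, None, None, 35]
In a BST, the LCA of p=39, q=43 is the first node v on the
root-to-leaf path with p <= v <= q (go left if both < v, right if both > v).
Walk from root:
  at 14: both 39 and 43 > 14, go right
  at 43: 39 <= 43 <= 43, this is the LCA
LCA = 43


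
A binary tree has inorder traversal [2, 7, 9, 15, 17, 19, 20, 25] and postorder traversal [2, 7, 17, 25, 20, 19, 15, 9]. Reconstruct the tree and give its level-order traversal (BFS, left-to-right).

Inorder:   [2, 7, 9, 15, 17, 19, 20, 25]
Postorder: [2, 7, 17, 25, 20, 19, 15, 9]
Algorithm: postorder visits root last, so walk postorder right-to-left;
each value is the root of the current inorder slice — split it at that
value, recurse on the right subtree first, then the left.
Recursive splits:
  root=9; inorder splits into left=[2, 7], right=[15, 17, 19, 20, 25]
  root=15; inorder splits into left=[], right=[17, 19, 20, 25]
  root=19; inorder splits into left=[17], right=[20, 25]
  root=20; inorder splits into left=[], right=[25]
  root=25; inorder splits into left=[], right=[]
  root=17; inorder splits into left=[], right=[]
  root=7; inorder splits into left=[2], right=[]
  root=2; inorder splits into left=[], right=[]
Reconstructed level-order: [9, 7, 15, 2, 19, 17, 20, 25]


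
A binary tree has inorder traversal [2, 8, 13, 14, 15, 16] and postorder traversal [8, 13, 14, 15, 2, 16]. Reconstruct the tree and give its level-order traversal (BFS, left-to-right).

Inorder:   [2, 8, 13, 14, 15, 16]
Postorder: [8, 13, 14, 15, 2, 16]
Algorithm: postorder visits root last, so walk postorder right-to-left;
each value is the root of the current inorder slice — split it at that
value, recurse on the right subtree first, then the left.
Recursive splits:
  root=16; inorder splits into left=[2, 8, 13, 14, 15], right=[]
  root=2; inorder splits into left=[], right=[8, 13, 14, 15]
  root=15; inorder splits into left=[8, 13, 14], right=[]
  root=14; inorder splits into left=[8, 13], right=[]
  root=13; inorder splits into left=[8], right=[]
  root=8; inorder splits into left=[], right=[]
Reconstructed level-order: [16, 2, 15, 14, 13, 8]


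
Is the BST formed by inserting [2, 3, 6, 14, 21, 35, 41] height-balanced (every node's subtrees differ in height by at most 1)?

Tree (level-order array): [2, None, 3, None, 6, None, 14, None, 21, None, 35, None, 41]
Definition: a tree is height-balanced if, at every node, |h(left) - h(right)| <= 1 (empty subtree has height -1).
Bottom-up per-node check:
  node 41: h_left=-1, h_right=-1, diff=0 [OK], height=0
  node 35: h_left=-1, h_right=0, diff=1 [OK], height=1
  node 21: h_left=-1, h_right=1, diff=2 [FAIL (|-1-1|=2 > 1)], height=2
  node 14: h_left=-1, h_right=2, diff=3 [FAIL (|-1-2|=3 > 1)], height=3
  node 6: h_left=-1, h_right=3, diff=4 [FAIL (|-1-3|=4 > 1)], height=4
  node 3: h_left=-1, h_right=4, diff=5 [FAIL (|-1-4|=5 > 1)], height=5
  node 2: h_left=-1, h_right=5, diff=6 [FAIL (|-1-5|=6 > 1)], height=6
Node 21 violates the condition: |-1 - 1| = 2 > 1.
Result: Not balanced


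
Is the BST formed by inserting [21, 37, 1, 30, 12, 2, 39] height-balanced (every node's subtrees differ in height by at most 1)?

Tree (level-order array): [21, 1, 37, None, 12, 30, 39, 2]
Definition: a tree is height-balanced if, at every node, |h(left) - h(right)| <= 1 (empty subtree has height -1).
Bottom-up per-node check:
  node 2: h_left=-1, h_right=-1, diff=0 [OK], height=0
  node 12: h_left=0, h_right=-1, diff=1 [OK], height=1
  node 1: h_left=-1, h_right=1, diff=2 [FAIL (|-1-1|=2 > 1)], height=2
  node 30: h_left=-1, h_right=-1, diff=0 [OK], height=0
  node 39: h_left=-1, h_right=-1, diff=0 [OK], height=0
  node 37: h_left=0, h_right=0, diff=0 [OK], height=1
  node 21: h_left=2, h_right=1, diff=1 [OK], height=3
Node 1 violates the condition: |-1 - 1| = 2 > 1.
Result: Not balanced


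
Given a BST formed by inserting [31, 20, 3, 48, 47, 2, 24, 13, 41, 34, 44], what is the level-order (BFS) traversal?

Tree insertion order: [31, 20, 3, 48, 47, 2, 24, 13, 41, 34, 44]
Tree (level-order array): [31, 20, 48, 3, 24, 47, None, 2, 13, None, None, 41, None, None, None, None, None, 34, 44]
BFS from the root, enqueuing left then right child of each popped node:
  queue [31] -> pop 31, enqueue [20, 48], visited so far: [31]
  queue [20, 48] -> pop 20, enqueue [3, 24], visited so far: [31, 20]
  queue [48, 3, 24] -> pop 48, enqueue [47], visited so far: [31, 20, 48]
  queue [3, 24, 47] -> pop 3, enqueue [2, 13], visited so far: [31, 20, 48, 3]
  queue [24, 47, 2, 13] -> pop 24, enqueue [none], visited so far: [31, 20, 48, 3, 24]
  queue [47, 2, 13] -> pop 47, enqueue [41], visited so far: [31, 20, 48, 3, 24, 47]
  queue [2, 13, 41] -> pop 2, enqueue [none], visited so far: [31, 20, 48, 3, 24, 47, 2]
  queue [13, 41] -> pop 13, enqueue [none], visited so far: [31, 20, 48, 3, 24, 47, 2, 13]
  queue [41] -> pop 41, enqueue [34, 44], visited so far: [31, 20, 48, 3, 24, 47, 2, 13, 41]
  queue [34, 44] -> pop 34, enqueue [none], visited so far: [31, 20, 48, 3, 24, 47, 2, 13, 41, 34]
  queue [44] -> pop 44, enqueue [none], visited so far: [31, 20, 48, 3, 24, 47, 2, 13, 41, 34, 44]
Result: [31, 20, 48, 3, 24, 47, 2, 13, 41, 34, 44]


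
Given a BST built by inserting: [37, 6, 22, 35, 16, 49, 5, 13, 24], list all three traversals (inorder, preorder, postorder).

Tree insertion order: [37, 6, 22, 35, 16, 49, 5, 13, 24]
Tree (level-order array): [37, 6, 49, 5, 22, None, None, None, None, 16, 35, 13, None, 24]
Inorder (L, root, R): [5, 6, 13, 16, 22, 24, 35, 37, 49]
Preorder (root, L, R): [37, 6, 5, 22, 16, 13, 35, 24, 49]
Postorder (L, R, root): [5, 13, 16, 24, 35, 22, 6, 49, 37]


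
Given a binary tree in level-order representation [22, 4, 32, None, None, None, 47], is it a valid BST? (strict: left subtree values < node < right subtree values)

Level-order array: [22, 4, 32, None, None, None, 47]
Validate using subtree bounds (lo, hi): at each node, require lo < value < hi,
then recurse left with hi=value and right with lo=value.
Preorder trace (stopping at first violation):
  at node 22 with bounds (-inf, +inf): OK
  at node 4 with bounds (-inf, 22): OK
  at node 32 with bounds (22, +inf): OK
  at node 47 with bounds (32, +inf): OK
No violation found at any node.
Result: Valid BST


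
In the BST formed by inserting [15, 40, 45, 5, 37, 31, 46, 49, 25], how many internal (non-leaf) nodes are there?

Tree built from: [15, 40, 45, 5, 37, 31, 46, 49, 25]
Tree (level-order array): [15, 5, 40, None, None, 37, 45, 31, None, None, 46, 25, None, None, 49]
Rule: An internal node has at least one child.
Per-node child counts:
  node 15: 2 child(ren)
  node 5: 0 child(ren)
  node 40: 2 child(ren)
  node 37: 1 child(ren)
  node 31: 1 child(ren)
  node 25: 0 child(ren)
  node 45: 1 child(ren)
  node 46: 1 child(ren)
  node 49: 0 child(ren)
Matching nodes: [15, 40, 37, 31, 45, 46]
Count of internal (non-leaf) nodes: 6


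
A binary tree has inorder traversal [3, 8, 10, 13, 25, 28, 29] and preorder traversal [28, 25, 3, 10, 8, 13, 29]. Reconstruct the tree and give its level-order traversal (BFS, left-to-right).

Inorder:  [3, 8, 10, 13, 25, 28, 29]
Preorder: [28, 25, 3, 10, 8, 13, 29]
Algorithm: preorder visits root first, so consume preorder in order;
for each root, split the current inorder slice at that value into
left-subtree inorder and right-subtree inorder, then recurse.
Recursive splits:
  root=28; inorder splits into left=[3, 8, 10, 13, 25], right=[29]
  root=25; inorder splits into left=[3, 8, 10, 13], right=[]
  root=3; inorder splits into left=[], right=[8, 10, 13]
  root=10; inorder splits into left=[8], right=[13]
  root=8; inorder splits into left=[], right=[]
  root=13; inorder splits into left=[], right=[]
  root=29; inorder splits into left=[], right=[]
Reconstructed level-order: [28, 25, 29, 3, 10, 8, 13]


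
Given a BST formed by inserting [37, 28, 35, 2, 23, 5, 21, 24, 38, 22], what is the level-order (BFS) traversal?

Tree insertion order: [37, 28, 35, 2, 23, 5, 21, 24, 38, 22]
Tree (level-order array): [37, 28, 38, 2, 35, None, None, None, 23, None, None, 5, 24, None, 21, None, None, None, 22]
BFS from the root, enqueuing left then right child of each popped node:
  queue [37] -> pop 37, enqueue [28, 38], visited so far: [37]
  queue [28, 38] -> pop 28, enqueue [2, 35], visited so far: [37, 28]
  queue [38, 2, 35] -> pop 38, enqueue [none], visited so far: [37, 28, 38]
  queue [2, 35] -> pop 2, enqueue [23], visited so far: [37, 28, 38, 2]
  queue [35, 23] -> pop 35, enqueue [none], visited so far: [37, 28, 38, 2, 35]
  queue [23] -> pop 23, enqueue [5, 24], visited so far: [37, 28, 38, 2, 35, 23]
  queue [5, 24] -> pop 5, enqueue [21], visited so far: [37, 28, 38, 2, 35, 23, 5]
  queue [24, 21] -> pop 24, enqueue [none], visited so far: [37, 28, 38, 2, 35, 23, 5, 24]
  queue [21] -> pop 21, enqueue [22], visited so far: [37, 28, 38, 2, 35, 23, 5, 24, 21]
  queue [22] -> pop 22, enqueue [none], visited so far: [37, 28, 38, 2, 35, 23, 5, 24, 21, 22]
Result: [37, 28, 38, 2, 35, 23, 5, 24, 21, 22]


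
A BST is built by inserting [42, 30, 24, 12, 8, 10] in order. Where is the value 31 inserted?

Starting tree (level order): [42, 30, None, 24, None, 12, None, 8, None, None, 10]
Insertion path: 42 -> 30
Result: insert 31 as right child of 30
Final tree (level order): [42, 30, None, 24, 31, 12, None, None, None, 8, None, None, 10]


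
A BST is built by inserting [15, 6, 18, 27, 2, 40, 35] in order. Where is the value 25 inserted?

Starting tree (level order): [15, 6, 18, 2, None, None, 27, None, None, None, 40, 35]
Insertion path: 15 -> 18 -> 27
Result: insert 25 as left child of 27
Final tree (level order): [15, 6, 18, 2, None, None, 27, None, None, 25, 40, None, None, 35]


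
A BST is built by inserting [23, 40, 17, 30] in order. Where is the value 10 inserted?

Starting tree (level order): [23, 17, 40, None, None, 30]
Insertion path: 23 -> 17
Result: insert 10 as left child of 17
Final tree (level order): [23, 17, 40, 10, None, 30]


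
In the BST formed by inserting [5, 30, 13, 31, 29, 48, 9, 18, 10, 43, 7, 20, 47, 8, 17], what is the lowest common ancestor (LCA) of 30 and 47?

Tree insertion order: [5, 30, 13, 31, 29, 48, 9, 18, 10, 43, 7, 20, 47, 8, 17]
Tree (level-order array): [5, None, 30, 13, 31, 9, 29, None, 48, 7, 10, 18, None, 43, None, None, 8, None, None, 17, 20, None, 47]
In a BST, the LCA of p=30, q=47 is the first node v on the
root-to-leaf path with p <= v <= q (go left if both < v, right if both > v).
Walk from root:
  at 5: both 30 and 47 > 5, go right
  at 30: 30 <= 30 <= 47, this is the LCA
LCA = 30


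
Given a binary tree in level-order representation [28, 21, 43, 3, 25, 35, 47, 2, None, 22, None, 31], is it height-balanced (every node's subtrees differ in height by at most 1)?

Tree (level-order array): [28, 21, 43, 3, 25, 35, 47, 2, None, 22, None, 31]
Definition: a tree is height-balanced if, at every node, |h(left) - h(right)| <= 1 (empty subtree has height -1).
Bottom-up per-node check:
  node 2: h_left=-1, h_right=-1, diff=0 [OK], height=0
  node 3: h_left=0, h_right=-1, diff=1 [OK], height=1
  node 22: h_left=-1, h_right=-1, diff=0 [OK], height=0
  node 25: h_left=0, h_right=-1, diff=1 [OK], height=1
  node 21: h_left=1, h_right=1, diff=0 [OK], height=2
  node 31: h_left=-1, h_right=-1, diff=0 [OK], height=0
  node 35: h_left=0, h_right=-1, diff=1 [OK], height=1
  node 47: h_left=-1, h_right=-1, diff=0 [OK], height=0
  node 43: h_left=1, h_right=0, diff=1 [OK], height=2
  node 28: h_left=2, h_right=2, diff=0 [OK], height=3
All nodes satisfy the balance condition.
Result: Balanced


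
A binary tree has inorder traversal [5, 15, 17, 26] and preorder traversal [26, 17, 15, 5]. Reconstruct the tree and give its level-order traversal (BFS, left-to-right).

Inorder:  [5, 15, 17, 26]
Preorder: [26, 17, 15, 5]
Algorithm: preorder visits root first, so consume preorder in order;
for each root, split the current inorder slice at that value into
left-subtree inorder and right-subtree inorder, then recurse.
Recursive splits:
  root=26; inorder splits into left=[5, 15, 17], right=[]
  root=17; inorder splits into left=[5, 15], right=[]
  root=15; inorder splits into left=[5], right=[]
  root=5; inorder splits into left=[], right=[]
Reconstructed level-order: [26, 17, 15, 5]


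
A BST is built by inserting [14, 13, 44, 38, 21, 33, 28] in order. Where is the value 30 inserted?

Starting tree (level order): [14, 13, 44, None, None, 38, None, 21, None, None, 33, 28]
Insertion path: 14 -> 44 -> 38 -> 21 -> 33 -> 28
Result: insert 30 as right child of 28
Final tree (level order): [14, 13, 44, None, None, 38, None, 21, None, None, 33, 28, None, None, 30]


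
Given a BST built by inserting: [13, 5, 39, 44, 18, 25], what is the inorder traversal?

Tree insertion order: [13, 5, 39, 44, 18, 25]
Tree (level-order array): [13, 5, 39, None, None, 18, 44, None, 25]
Inorder traversal: [5, 13, 18, 25, 39, 44]


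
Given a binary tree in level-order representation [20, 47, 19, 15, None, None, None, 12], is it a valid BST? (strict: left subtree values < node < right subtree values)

Level-order array: [20, 47, 19, 15, None, None, None, 12]
Validate using subtree bounds (lo, hi): at each node, require lo < value < hi,
then recurse left with hi=value and right with lo=value.
Preorder trace (stopping at first violation):
  at node 20 with bounds (-inf, +inf): OK
  at node 47 with bounds (-inf, 20): VIOLATION
Node 47 violates its bound: not (-inf < 47 < 20).
Result: Not a valid BST


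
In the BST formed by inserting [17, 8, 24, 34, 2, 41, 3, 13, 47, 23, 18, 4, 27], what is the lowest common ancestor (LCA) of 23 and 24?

Tree insertion order: [17, 8, 24, 34, 2, 41, 3, 13, 47, 23, 18, 4, 27]
Tree (level-order array): [17, 8, 24, 2, 13, 23, 34, None, 3, None, None, 18, None, 27, 41, None, 4, None, None, None, None, None, 47]
In a BST, the LCA of p=23, q=24 is the first node v on the
root-to-leaf path with p <= v <= q (go left if both < v, right if both > v).
Walk from root:
  at 17: both 23 and 24 > 17, go right
  at 24: 23 <= 24 <= 24, this is the LCA
LCA = 24


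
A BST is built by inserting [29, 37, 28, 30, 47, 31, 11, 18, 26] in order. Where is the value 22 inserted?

Starting tree (level order): [29, 28, 37, 11, None, 30, 47, None, 18, None, 31, None, None, None, 26]
Insertion path: 29 -> 28 -> 11 -> 18 -> 26
Result: insert 22 as left child of 26
Final tree (level order): [29, 28, 37, 11, None, 30, 47, None, 18, None, 31, None, None, None, 26, None, None, 22]


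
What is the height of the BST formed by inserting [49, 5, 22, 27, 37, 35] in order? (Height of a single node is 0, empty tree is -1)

Insertion order: [49, 5, 22, 27, 37, 35]
Tree (level-order array): [49, 5, None, None, 22, None, 27, None, 37, 35]
Compute height bottom-up (empty subtree = -1):
  height(35) = 1 + max(-1, -1) = 0
  height(37) = 1 + max(0, -1) = 1
  height(27) = 1 + max(-1, 1) = 2
  height(22) = 1 + max(-1, 2) = 3
  height(5) = 1 + max(-1, 3) = 4
  height(49) = 1 + max(4, -1) = 5
Height = 5


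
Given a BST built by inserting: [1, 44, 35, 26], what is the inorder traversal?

Tree insertion order: [1, 44, 35, 26]
Tree (level-order array): [1, None, 44, 35, None, 26]
Inorder traversal: [1, 26, 35, 44]


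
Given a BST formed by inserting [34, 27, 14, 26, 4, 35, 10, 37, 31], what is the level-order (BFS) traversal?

Tree insertion order: [34, 27, 14, 26, 4, 35, 10, 37, 31]
Tree (level-order array): [34, 27, 35, 14, 31, None, 37, 4, 26, None, None, None, None, None, 10]
BFS from the root, enqueuing left then right child of each popped node:
  queue [34] -> pop 34, enqueue [27, 35], visited so far: [34]
  queue [27, 35] -> pop 27, enqueue [14, 31], visited so far: [34, 27]
  queue [35, 14, 31] -> pop 35, enqueue [37], visited so far: [34, 27, 35]
  queue [14, 31, 37] -> pop 14, enqueue [4, 26], visited so far: [34, 27, 35, 14]
  queue [31, 37, 4, 26] -> pop 31, enqueue [none], visited so far: [34, 27, 35, 14, 31]
  queue [37, 4, 26] -> pop 37, enqueue [none], visited so far: [34, 27, 35, 14, 31, 37]
  queue [4, 26] -> pop 4, enqueue [10], visited so far: [34, 27, 35, 14, 31, 37, 4]
  queue [26, 10] -> pop 26, enqueue [none], visited so far: [34, 27, 35, 14, 31, 37, 4, 26]
  queue [10] -> pop 10, enqueue [none], visited so far: [34, 27, 35, 14, 31, 37, 4, 26, 10]
Result: [34, 27, 35, 14, 31, 37, 4, 26, 10]


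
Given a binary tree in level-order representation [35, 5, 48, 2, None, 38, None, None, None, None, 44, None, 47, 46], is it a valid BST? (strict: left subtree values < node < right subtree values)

Level-order array: [35, 5, 48, 2, None, 38, None, None, None, None, 44, None, 47, 46]
Validate using subtree bounds (lo, hi): at each node, require lo < value < hi,
then recurse left with hi=value and right with lo=value.
Preorder trace (stopping at first violation):
  at node 35 with bounds (-inf, +inf): OK
  at node 5 with bounds (-inf, 35): OK
  at node 2 with bounds (-inf, 5): OK
  at node 48 with bounds (35, +inf): OK
  at node 38 with bounds (35, 48): OK
  at node 44 with bounds (38, 48): OK
  at node 47 with bounds (44, 48): OK
  at node 46 with bounds (44, 47): OK
No violation found at any node.
Result: Valid BST


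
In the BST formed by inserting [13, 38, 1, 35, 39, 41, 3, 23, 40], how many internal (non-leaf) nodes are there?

Tree built from: [13, 38, 1, 35, 39, 41, 3, 23, 40]
Tree (level-order array): [13, 1, 38, None, 3, 35, 39, None, None, 23, None, None, 41, None, None, 40]
Rule: An internal node has at least one child.
Per-node child counts:
  node 13: 2 child(ren)
  node 1: 1 child(ren)
  node 3: 0 child(ren)
  node 38: 2 child(ren)
  node 35: 1 child(ren)
  node 23: 0 child(ren)
  node 39: 1 child(ren)
  node 41: 1 child(ren)
  node 40: 0 child(ren)
Matching nodes: [13, 1, 38, 35, 39, 41]
Count of internal (non-leaf) nodes: 6


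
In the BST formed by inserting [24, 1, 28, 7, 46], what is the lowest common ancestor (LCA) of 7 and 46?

Tree insertion order: [24, 1, 28, 7, 46]
Tree (level-order array): [24, 1, 28, None, 7, None, 46]
In a BST, the LCA of p=7, q=46 is the first node v on the
root-to-leaf path with p <= v <= q (go left if both < v, right if both > v).
Walk from root:
  at 24: 7 <= 24 <= 46, this is the LCA
LCA = 24


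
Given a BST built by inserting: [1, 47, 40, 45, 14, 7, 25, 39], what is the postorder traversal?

Tree insertion order: [1, 47, 40, 45, 14, 7, 25, 39]
Tree (level-order array): [1, None, 47, 40, None, 14, 45, 7, 25, None, None, None, None, None, 39]
Postorder traversal: [7, 39, 25, 14, 45, 40, 47, 1]


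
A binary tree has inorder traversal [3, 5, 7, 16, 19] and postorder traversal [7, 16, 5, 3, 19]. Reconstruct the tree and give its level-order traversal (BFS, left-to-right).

Inorder:   [3, 5, 7, 16, 19]
Postorder: [7, 16, 5, 3, 19]
Algorithm: postorder visits root last, so walk postorder right-to-left;
each value is the root of the current inorder slice — split it at that
value, recurse on the right subtree first, then the left.
Recursive splits:
  root=19; inorder splits into left=[3, 5, 7, 16], right=[]
  root=3; inorder splits into left=[], right=[5, 7, 16]
  root=5; inorder splits into left=[], right=[7, 16]
  root=16; inorder splits into left=[7], right=[]
  root=7; inorder splits into left=[], right=[]
Reconstructed level-order: [19, 3, 5, 16, 7]


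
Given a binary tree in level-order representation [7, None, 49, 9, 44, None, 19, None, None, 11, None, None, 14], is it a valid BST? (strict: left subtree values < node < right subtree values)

Level-order array: [7, None, 49, 9, 44, None, 19, None, None, 11, None, None, 14]
Validate using subtree bounds (lo, hi): at each node, require lo < value < hi,
then recurse left with hi=value and right with lo=value.
Preorder trace (stopping at first violation):
  at node 7 with bounds (-inf, +inf): OK
  at node 49 with bounds (7, +inf): OK
  at node 9 with bounds (7, 49): OK
  at node 19 with bounds (9, 49): OK
  at node 11 with bounds (9, 19): OK
  at node 14 with bounds (11, 19): OK
  at node 44 with bounds (49, +inf): VIOLATION
Node 44 violates its bound: not (49 < 44 < +inf).
Result: Not a valid BST


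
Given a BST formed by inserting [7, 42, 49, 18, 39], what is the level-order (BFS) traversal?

Tree insertion order: [7, 42, 49, 18, 39]
Tree (level-order array): [7, None, 42, 18, 49, None, 39]
BFS from the root, enqueuing left then right child of each popped node:
  queue [7] -> pop 7, enqueue [42], visited so far: [7]
  queue [42] -> pop 42, enqueue [18, 49], visited so far: [7, 42]
  queue [18, 49] -> pop 18, enqueue [39], visited so far: [7, 42, 18]
  queue [49, 39] -> pop 49, enqueue [none], visited so far: [7, 42, 18, 49]
  queue [39] -> pop 39, enqueue [none], visited so far: [7, 42, 18, 49, 39]
Result: [7, 42, 18, 49, 39]


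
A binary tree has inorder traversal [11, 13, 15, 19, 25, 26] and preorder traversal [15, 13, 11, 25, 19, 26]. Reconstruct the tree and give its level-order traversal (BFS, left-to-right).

Inorder:  [11, 13, 15, 19, 25, 26]
Preorder: [15, 13, 11, 25, 19, 26]
Algorithm: preorder visits root first, so consume preorder in order;
for each root, split the current inorder slice at that value into
left-subtree inorder and right-subtree inorder, then recurse.
Recursive splits:
  root=15; inorder splits into left=[11, 13], right=[19, 25, 26]
  root=13; inorder splits into left=[11], right=[]
  root=11; inorder splits into left=[], right=[]
  root=25; inorder splits into left=[19], right=[26]
  root=19; inorder splits into left=[], right=[]
  root=26; inorder splits into left=[], right=[]
Reconstructed level-order: [15, 13, 25, 11, 19, 26]


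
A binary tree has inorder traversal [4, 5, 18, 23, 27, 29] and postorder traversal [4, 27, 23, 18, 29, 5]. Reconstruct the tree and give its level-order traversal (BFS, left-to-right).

Inorder:   [4, 5, 18, 23, 27, 29]
Postorder: [4, 27, 23, 18, 29, 5]
Algorithm: postorder visits root last, so walk postorder right-to-left;
each value is the root of the current inorder slice — split it at that
value, recurse on the right subtree first, then the left.
Recursive splits:
  root=5; inorder splits into left=[4], right=[18, 23, 27, 29]
  root=29; inorder splits into left=[18, 23, 27], right=[]
  root=18; inorder splits into left=[], right=[23, 27]
  root=23; inorder splits into left=[], right=[27]
  root=27; inorder splits into left=[], right=[]
  root=4; inorder splits into left=[], right=[]
Reconstructed level-order: [5, 4, 29, 18, 23, 27]


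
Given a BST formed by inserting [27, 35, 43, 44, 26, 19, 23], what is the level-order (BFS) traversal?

Tree insertion order: [27, 35, 43, 44, 26, 19, 23]
Tree (level-order array): [27, 26, 35, 19, None, None, 43, None, 23, None, 44]
BFS from the root, enqueuing left then right child of each popped node:
  queue [27] -> pop 27, enqueue [26, 35], visited so far: [27]
  queue [26, 35] -> pop 26, enqueue [19], visited so far: [27, 26]
  queue [35, 19] -> pop 35, enqueue [43], visited so far: [27, 26, 35]
  queue [19, 43] -> pop 19, enqueue [23], visited so far: [27, 26, 35, 19]
  queue [43, 23] -> pop 43, enqueue [44], visited so far: [27, 26, 35, 19, 43]
  queue [23, 44] -> pop 23, enqueue [none], visited so far: [27, 26, 35, 19, 43, 23]
  queue [44] -> pop 44, enqueue [none], visited so far: [27, 26, 35, 19, 43, 23, 44]
Result: [27, 26, 35, 19, 43, 23, 44]


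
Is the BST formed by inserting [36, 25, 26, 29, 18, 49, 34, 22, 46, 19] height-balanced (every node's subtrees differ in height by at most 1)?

Tree (level-order array): [36, 25, 49, 18, 26, 46, None, None, 22, None, 29, None, None, 19, None, None, 34]
Definition: a tree is height-balanced if, at every node, |h(left) - h(right)| <= 1 (empty subtree has height -1).
Bottom-up per-node check:
  node 19: h_left=-1, h_right=-1, diff=0 [OK], height=0
  node 22: h_left=0, h_right=-1, diff=1 [OK], height=1
  node 18: h_left=-1, h_right=1, diff=2 [FAIL (|-1-1|=2 > 1)], height=2
  node 34: h_left=-1, h_right=-1, diff=0 [OK], height=0
  node 29: h_left=-1, h_right=0, diff=1 [OK], height=1
  node 26: h_left=-1, h_right=1, diff=2 [FAIL (|-1-1|=2 > 1)], height=2
  node 25: h_left=2, h_right=2, diff=0 [OK], height=3
  node 46: h_left=-1, h_right=-1, diff=0 [OK], height=0
  node 49: h_left=0, h_right=-1, diff=1 [OK], height=1
  node 36: h_left=3, h_right=1, diff=2 [FAIL (|3-1|=2 > 1)], height=4
Node 18 violates the condition: |-1 - 1| = 2 > 1.
Result: Not balanced


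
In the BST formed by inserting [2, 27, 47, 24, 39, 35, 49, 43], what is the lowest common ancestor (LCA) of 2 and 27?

Tree insertion order: [2, 27, 47, 24, 39, 35, 49, 43]
Tree (level-order array): [2, None, 27, 24, 47, None, None, 39, 49, 35, 43]
In a BST, the LCA of p=2, q=27 is the first node v on the
root-to-leaf path with p <= v <= q (go left if both < v, right if both > v).
Walk from root:
  at 2: 2 <= 2 <= 27, this is the LCA
LCA = 2


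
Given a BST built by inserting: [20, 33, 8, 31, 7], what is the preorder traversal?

Tree insertion order: [20, 33, 8, 31, 7]
Tree (level-order array): [20, 8, 33, 7, None, 31]
Preorder traversal: [20, 8, 7, 33, 31]


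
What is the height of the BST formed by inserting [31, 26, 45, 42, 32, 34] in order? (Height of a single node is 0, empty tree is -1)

Insertion order: [31, 26, 45, 42, 32, 34]
Tree (level-order array): [31, 26, 45, None, None, 42, None, 32, None, None, 34]
Compute height bottom-up (empty subtree = -1):
  height(26) = 1 + max(-1, -1) = 0
  height(34) = 1 + max(-1, -1) = 0
  height(32) = 1 + max(-1, 0) = 1
  height(42) = 1 + max(1, -1) = 2
  height(45) = 1 + max(2, -1) = 3
  height(31) = 1 + max(0, 3) = 4
Height = 4


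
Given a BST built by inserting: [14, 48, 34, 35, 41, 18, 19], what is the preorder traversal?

Tree insertion order: [14, 48, 34, 35, 41, 18, 19]
Tree (level-order array): [14, None, 48, 34, None, 18, 35, None, 19, None, 41]
Preorder traversal: [14, 48, 34, 18, 19, 35, 41]


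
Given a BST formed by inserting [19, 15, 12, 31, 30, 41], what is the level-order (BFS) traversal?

Tree insertion order: [19, 15, 12, 31, 30, 41]
Tree (level-order array): [19, 15, 31, 12, None, 30, 41]
BFS from the root, enqueuing left then right child of each popped node:
  queue [19] -> pop 19, enqueue [15, 31], visited so far: [19]
  queue [15, 31] -> pop 15, enqueue [12], visited so far: [19, 15]
  queue [31, 12] -> pop 31, enqueue [30, 41], visited so far: [19, 15, 31]
  queue [12, 30, 41] -> pop 12, enqueue [none], visited so far: [19, 15, 31, 12]
  queue [30, 41] -> pop 30, enqueue [none], visited so far: [19, 15, 31, 12, 30]
  queue [41] -> pop 41, enqueue [none], visited so far: [19, 15, 31, 12, 30, 41]
Result: [19, 15, 31, 12, 30, 41]


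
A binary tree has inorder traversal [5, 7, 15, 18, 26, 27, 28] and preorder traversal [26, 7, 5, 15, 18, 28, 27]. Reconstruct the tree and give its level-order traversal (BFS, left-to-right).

Inorder:  [5, 7, 15, 18, 26, 27, 28]
Preorder: [26, 7, 5, 15, 18, 28, 27]
Algorithm: preorder visits root first, so consume preorder in order;
for each root, split the current inorder slice at that value into
left-subtree inorder and right-subtree inorder, then recurse.
Recursive splits:
  root=26; inorder splits into left=[5, 7, 15, 18], right=[27, 28]
  root=7; inorder splits into left=[5], right=[15, 18]
  root=5; inorder splits into left=[], right=[]
  root=15; inorder splits into left=[], right=[18]
  root=18; inorder splits into left=[], right=[]
  root=28; inorder splits into left=[27], right=[]
  root=27; inorder splits into left=[], right=[]
Reconstructed level-order: [26, 7, 28, 5, 15, 27, 18]


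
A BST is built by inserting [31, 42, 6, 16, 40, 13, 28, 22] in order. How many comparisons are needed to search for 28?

Search path for 28: 31 -> 6 -> 16 -> 28
Found: True
Comparisons: 4


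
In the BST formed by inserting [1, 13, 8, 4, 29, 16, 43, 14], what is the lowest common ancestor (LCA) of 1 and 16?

Tree insertion order: [1, 13, 8, 4, 29, 16, 43, 14]
Tree (level-order array): [1, None, 13, 8, 29, 4, None, 16, 43, None, None, 14]
In a BST, the LCA of p=1, q=16 is the first node v on the
root-to-leaf path with p <= v <= q (go left if both < v, right if both > v).
Walk from root:
  at 1: 1 <= 1 <= 16, this is the LCA
LCA = 1


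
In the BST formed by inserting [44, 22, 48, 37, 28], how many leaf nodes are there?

Tree built from: [44, 22, 48, 37, 28]
Tree (level-order array): [44, 22, 48, None, 37, None, None, 28]
Rule: A leaf has 0 children.
Per-node child counts:
  node 44: 2 child(ren)
  node 22: 1 child(ren)
  node 37: 1 child(ren)
  node 28: 0 child(ren)
  node 48: 0 child(ren)
Matching nodes: [28, 48]
Count of leaf nodes: 2


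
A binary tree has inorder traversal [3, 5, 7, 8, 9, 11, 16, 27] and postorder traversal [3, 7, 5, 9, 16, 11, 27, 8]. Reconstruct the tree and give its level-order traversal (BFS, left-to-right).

Inorder:   [3, 5, 7, 8, 9, 11, 16, 27]
Postorder: [3, 7, 5, 9, 16, 11, 27, 8]
Algorithm: postorder visits root last, so walk postorder right-to-left;
each value is the root of the current inorder slice — split it at that
value, recurse on the right subtree first, then the left.
Recursive splits:
  root=8; inorder splits into left=[3, 5, 7], right=[9, 11, 16, 27]
  root=27; inorder splits into left=[9, 11, 16], right=[]
  root=11; inorder splits into left=[9], right=[16]
  root=16; inorder splits into left=[], right=[]
  root=9; inorder splits into left=[], right=[]
  root=5; inorder splits into left=[3], right=[7]
  root=7; inorder splits into left=[], right=[]
  root=3; inorder splits into left=[], right=[]
Reconstructed level-order: [8, 5, 27, 3, 7, 11, 9, 16]


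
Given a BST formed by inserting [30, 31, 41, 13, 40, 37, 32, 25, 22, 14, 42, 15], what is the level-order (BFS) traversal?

Tree insertion order: [30, 31, 41, 13, 40, 37, 32, 25, 22, 14, 42, 15]
Tree (level-order array): [30, 13, 31, None, 25, None, 41, 22, None, 40, 42, 14, None, 37, None, None, None, None, 15, 32]
BFS from the root, enqueuing left then right child of each popped node:
  queue [30] -> pop 30, enqueue [13, 31], visited so far: [30]
  queue [13, 31] -> pop 13, enqueue [25], visited so far: [30, 13]
  queue [31, 25] -> pop 31, enqueue [41], visited so far: [30, 13, 31]
  queue [25, 41] -> pop 25, enqueue [22], visited so far: [30, 13, 31, 25]
  queue [41, 22] -> pop 41, enqueue [40, 42], visited so far: [30, 13, 31, 25, 41]
  queue [22, 40, 42] -> pop 22, enqueue [14], visited so far: [30, 13, 31, 25, 41, 22]
  queue [40, 42, 14] -> pop 40, enqueue [37], visited so far: [30, 13, 31, 25, 41, 22, 40]
  queue [42, 14, 37] -> pop 42, enqueue [none], visited so far: [30, 13, 31, 25, 41, 22, 40, 42]
  queue [14, 37] -> pop 14, enqueue [15], visited so far: [30, 13, 31, 25, 41, 22, 40, 42, 14]
  queue [37, 15] -> pop 37, enqueue [32], visited so far: [30, 13, 31, 25, 41, 22, 40, 42, 14, 37]
  queue [15, 32] -> pop 15, enqueue [none], visited so far: [30, 13, 31, 25, 41, 22, 40, 42, 14, 37, 15]
  queue [32] -> pop 32, enqueue [none], visited so far: [30, 13, 31, 25, 41, 22, 40, 42, 14, 37, 15, 32]
Result: [30, 13, 31, 25, 41, 22, 40, 42, 14, 37, 15, 32]


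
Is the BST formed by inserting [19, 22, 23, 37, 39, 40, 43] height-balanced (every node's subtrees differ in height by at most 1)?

Tree (level-order array): [19, None, 22, None, 23, None, 37, None, 39, None, 40, None, 43]
Definition: a tree is height-balanced if, at every node, |h(left) - h(right)| <= 1 (empty subtree has height -1).
Bottom-up per-node check:
  node 43: h_left=-1, h_right=-1, diff=0 [OK], height=0
  node 40: h_left=-1, h_right=0, diff=1 [OK], height=1
  node 39: h_left=-1, h_right=1, diff=2 [FAIL (|-1-1|=2 > 1)], height=2
  node 37: h_left=-1, h_right=2, diff=3 [FAIL (|-1-2|=3 > 1)], height=3
  node 23: h_left=-1, h_right=3, diff=4 [FAIL (|-1-3|=4 > 1)], height=4
  node 22: h_left=-1, h_right=4, diff=5 [FAIL (|-1-4|=5 > 1)], height=5
  node 19: h_left=-1, h_right=5, diff=6 [FAIL (|-1-5|=6 > 1)], height=6
Node 39 violates the condition: |-1 - 1| = 2 > 1.
Result: Not balanced


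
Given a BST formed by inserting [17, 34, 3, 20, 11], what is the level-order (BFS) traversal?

Tree insertion order: [17, 34, 3, 20, 11]
Tree (level-order array): [17, 3, 34, None, 11, 20]
BFS from the root, enqueuing left then right child of each popped node:
  queue [17] -> pop 17, enqueue [3, 34], visited so far: [17]
  queue [3, 34] -> pop 3, enqueue [11], visited so far: [17, 3]
  queue [34, 11] -> pop 34, enqueue [20], visited so far: [17, 3, 34]
  queue [11, 20] -> pop 11, enqueue [none], visited so far: [17, 3, 34, 11]
  queue [20] -> pop 20, enqueue [none], visited so far: [17, 3, 34, 11, 20]
Result: [17, 3, 34, 11, 20]


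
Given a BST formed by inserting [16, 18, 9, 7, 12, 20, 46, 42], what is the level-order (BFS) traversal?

Tree insertion order: [16, 18, 9, 7, 12, 20, 46, 42]
Tree (level-order array): [16, 9, 18, 7, 12, None, 20, None, None, None, None, None, 46, 42]
BFS from the root, enqueuing left then right child of each popped node:
  queue [16] -> pop 16, enqueue [9, 18], visited so far: [16]
  queue [9, 18] -> pop 9, enqueue [7, 12], visited so far: [16, 9]
  queue [18, 7, 12] -> pop 18, enqueue [20], visited so far: [16, 9, 18]
  queue [7, 12, 20] -> pop 7, enqueue [none], visited so far: [16, 9, 18, 7]
  queue [12, 20] -> pop 12, enqueue [none], visited so far: [16, 9, 18, 7, 12]
  queue [20] -> pop 20, enqueue [46], visited so far: [16, 9, 18, 7, 12, 20]
  queue [46] -> pop 46, enqueue [42], visited so far: [16, 9, 18, 7, 12, 20, 46]
  queue [42] -> pop 42, enqueue [none], visited so far: [16, 9, 18, 7, 12, 20, 46, 42]
Result: [16, 9, 18, 7, 12, 20, 46, 42]


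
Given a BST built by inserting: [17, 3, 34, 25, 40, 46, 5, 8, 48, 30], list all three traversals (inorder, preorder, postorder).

Tree insertion order: [17, 3, 34, 25, 40, 46, 5, 8, 48, 30]
Tree (level-order array): [17, 3, 34, None, 5, 25, 40, None, 8, None, 30, None, 46, None, None, None, None, None, 48]
Inorder (L, root, R): [3, 5, 8, 17, 25, 30, 34, 40, 46, 48]
Preorder (root, L, R): [17, 3, 5, 8, 34, 25, 30, 40, 46, 48]
Postorder (L, R, root): [8, 5, 3, 30, 25, 48, 46, 40, 34, 17]


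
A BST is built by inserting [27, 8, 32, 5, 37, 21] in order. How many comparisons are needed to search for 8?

Search path for 8: 27 -> 8
Found: True
Comparisons: 2


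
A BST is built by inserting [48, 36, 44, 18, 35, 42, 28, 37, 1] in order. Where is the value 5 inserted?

Starting tree (level order): [48, 36, None, 18, 44, 1, 35, 42, None, None, None, 28, None, 37]
Insertion path: 48 -> 36 -> 18 -> 1
Result: insert 5 as right child of 1
Final tree (level order): [48, 36, None, 18, 44, 1, 35, 42, None, None, 5, 28, None, 37]


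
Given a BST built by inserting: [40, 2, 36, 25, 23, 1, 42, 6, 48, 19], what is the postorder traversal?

Tree insertion order: [40, 2, 36, 25, 23, 1, 42, 6, 48, 19]
Tree (level-order array): [40, 2, 42, 1, 36, None, 48, None, None, 25, None, None, None, 23, None, 6, None, None, 19]
Postorder traversal: [1, 19, 6, 23, 25, 36, 2, 48, 42, 40]


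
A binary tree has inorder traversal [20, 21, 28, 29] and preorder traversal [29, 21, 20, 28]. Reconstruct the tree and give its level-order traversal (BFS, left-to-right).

Inorder:  [20, 21, 28, 29]
Preorder: [29, 21, 20, 28]
Algorithm: preorder visits root first, so consume preorder in order;
for each root, split the current inorder slice at that value into
left-subtree inorder and right-subtree inorder, then recurse.
Recursive splits:
  root=29; inorder splits into left=[20, 21, 28], right=[]
  root=21; inorder splits into left=[20], right=[28]
  root=20; inorder splits into left=[], right=[]
  root=28; inorder splits into left=[], right=[]
Reconstructed level-order: [29, 21, 20, 28]


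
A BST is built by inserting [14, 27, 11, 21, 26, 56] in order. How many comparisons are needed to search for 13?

Search path for 13: 14 -> 11
Found: False
Comparisons: 2


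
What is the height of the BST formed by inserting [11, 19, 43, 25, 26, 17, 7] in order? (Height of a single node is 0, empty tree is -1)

Insertion order: [11, 19, 43, 25, 26, 17, 7]
Tree (level-order array): [11, 7, 19, None, None, 17, 43, None, None, 25, None, None, 26]
Compute height bottom-up (empty subtree = -1):
  height(7) = 1 + max(-1, -1) = 0
  height(17) = 1 + max(-1, -1) = 0
  height(26) = 1 + max(-1, -1) = 0
  height(25) = 1 + max(-1, 0) = 1
  height(43) = 1 + max(1, -1) = 2
  height(19) = 1 + max(0, 2) = 3
  height(11) = 1 + max(0, 3) = 4
Height = 4


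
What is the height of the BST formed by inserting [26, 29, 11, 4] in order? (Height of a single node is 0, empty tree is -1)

Insertion order: [26, 29, 11, 4]
Tree (level-order array): [26, 11, 29, 4]
Compute height bottom-up (empty subtree = -1):
  height(4) = 1 + max(-1, -1) = 0
  height(11) = 1 + max(0, -1) = 1
  height(29) = 1 + max(-1, -1) = 0
  height(26) = 1 + max(1, 0) = 2
Height = 2


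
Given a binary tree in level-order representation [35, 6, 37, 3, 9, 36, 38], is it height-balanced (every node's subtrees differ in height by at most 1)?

Tree (level-order array): [35, 6, 37, 3, 9, 36, 38]
Definition: a tree is height-balanced if, at every node, |h(left) - h(right)| <= 1 (empty subtree has height -1).
Bottom-up per-node check:
  node 3: h_left=-1, h_right=-1, diff=0 [OK], height=0
  node 9: h_left=-1, h_right=-1, diff=0 [OK], height=0
  node 6: h_left=0, h_right=0, diff=0 [OK], height=1
  node 36: h_left=-1, h_right=-1, diff=0 [OK], height=0
  node 38: h_left=-1, h_right=-1, diff=0 [OK], height=0
  node 37: h_left=0, h_right=0, diff=0 [OK], height=1
  node 35: h_left=1, h_right=1, diff=0 [OK], height=2
All nodes satisfy the balance condition.
Result: Balanced
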